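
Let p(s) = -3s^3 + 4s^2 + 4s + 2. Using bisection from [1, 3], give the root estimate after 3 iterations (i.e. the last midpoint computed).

m = 2, p(m) = 2 (+); new bracket [2, 3]
m = 2.5, p(m) = -9.875 (−); new bracket [2, 2.5]
m = 2.25, p(m) = -2.921875 (−); new bracket [2, 2.25]

2.25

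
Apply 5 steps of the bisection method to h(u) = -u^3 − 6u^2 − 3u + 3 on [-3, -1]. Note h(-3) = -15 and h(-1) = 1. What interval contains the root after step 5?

[-1.1875, -1.125]

u = -2 gives h = -7, negative; keep [-2, -1]
u = -1.5 gives h = -2.625, negative; keep [-1.5, -1]
u = -1.25 gives h = -0.671875, negative; keep [-1.25, -1]
u = -1.125 gives h = 0.2051, positive; keep [-1.25, -1.125]
u = -1.1875 gives h = -0.2239, negative; keep [-1.1875, -1.125]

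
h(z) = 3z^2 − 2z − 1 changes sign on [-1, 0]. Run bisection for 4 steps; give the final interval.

[-0.375, -0.3125]

z = -0.5 gives h = 0.75, positive; keep [-0.5, 0]
z = -0.25 gives h = -0.3125, negative; keep [-0.5, -0.25]
z = -0.375 gives h = 0.171875, positive; keep [-0.375, -0.25]
z = -0.3125 gives h = -0.082, negative; keep [-0.375, -0.3125]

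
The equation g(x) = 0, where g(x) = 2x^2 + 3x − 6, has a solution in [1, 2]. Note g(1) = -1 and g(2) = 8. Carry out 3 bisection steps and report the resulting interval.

x = 1.5 gives g = 3, positive; keep [1, 1.5]
x = 1.25 gives g = 0.875, positive; keep [1, 1.25]
x = 1.125 gives g = -0.09375, negative; keep [1.125, 1.25]

[1.125, 1.25]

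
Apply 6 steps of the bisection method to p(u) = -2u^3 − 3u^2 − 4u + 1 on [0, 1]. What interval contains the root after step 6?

[0.203125, 0.21875]

midpoint 0.5: p = -2 < 0 → [0, 0.5]
midpoint 0.25: p = -0.21875 < 0 → [0, 0.25]
midpoint 0.125: p = 0.449219 > 0 → [0.125, 0.25]
midpoint 0.1875: p = 0.1313 > 0 → [0.1875, 0.25]
midpoint 0.21875: p = -0.0395 < 0 → [0.1875, 0.21875]
midpoint 0.203125: p = 0.047 > 0 → [0.203125, 0.21875]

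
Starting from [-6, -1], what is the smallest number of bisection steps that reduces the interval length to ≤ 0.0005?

14

Width after n steps is 5/2^n. Need 2^n ≥ 5/0.0005 = 10000.
2^13 = 8192 < 10000 ≤ 2^14 = 16384, so n = 14.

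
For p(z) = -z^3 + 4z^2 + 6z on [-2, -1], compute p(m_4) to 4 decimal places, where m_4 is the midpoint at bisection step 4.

p(-1.5) = 3.375 > 0, so the root lies in [-1.5, -1]
p(-1.25) = 0.703125 > 0, so the root lies in [-1.25, -1]
p(-1.125) = -0.263672 < 0, so the root lies in [-1.25, -1.125]
p(-1.1875) = 0.1902 > 0, so the root lies in [-1.1875, -1.125]

0.1902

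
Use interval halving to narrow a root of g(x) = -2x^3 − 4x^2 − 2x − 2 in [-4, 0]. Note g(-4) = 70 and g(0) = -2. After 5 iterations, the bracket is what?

m = -2, g(m) = 2 (+); new bracket [-2, 0]
m = -1, g(m) = -2 (−); new bracket [-2, -1]
m = -1.5, g(m) = -1.25 (−); new bracket [-2, -1.5]
m = -1.75, g(m) = -0.0312 (−); new bracket [-2, -1.75]
m = -1.875, g(m) = 0.8711 (+); new bracket [-1.875, -1.75]

[-1.875, -1.75]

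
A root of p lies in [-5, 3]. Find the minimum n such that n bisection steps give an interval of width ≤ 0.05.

8

Width after n steps is 8/2^n. Need 2^n ≥ 8/0.05 = 160.
2^7 = 128 < 160 ≤ 2^8 = 256, so n = 8.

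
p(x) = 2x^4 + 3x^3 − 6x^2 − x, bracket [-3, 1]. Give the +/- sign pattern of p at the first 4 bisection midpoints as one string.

---+

x = -1 gives p = -6, negative; keep [-3, -1]
x = -2 gives p = -14, negative; keep [-3, -2]
x = -2.5 gives p = -3.75, negative; keep [-3, -2.5]
x = -2.75 gives p = 9.3672, positive; keep [-2.75, -2.5]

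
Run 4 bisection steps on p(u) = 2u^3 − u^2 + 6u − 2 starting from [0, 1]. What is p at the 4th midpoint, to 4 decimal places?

u = 0.5 gives p = 1, positive; keep [0, 0.5]
u = 0.25 gives p = -0.53125, negative; keep [0.25, 0.5]
u = 0.375 gives p = 0.214844, positive; keep [0.25, 0.375]
u = 0.3125 gives p = -0.1616, negative; keep [0.3125, 0.375]

-0.1616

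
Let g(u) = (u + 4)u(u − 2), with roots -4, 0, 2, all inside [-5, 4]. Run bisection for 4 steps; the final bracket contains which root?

g(-0.5) = 4.375 > 0, so the root lies in [-5, -0.5]
g(-2.75) = 16.328125 > 0, so the root lies in [-5, -2.75]
g(-3.875) = 2.845703 > 0, so the root lies in [-5, -3.875]
g(-4.4375) = -12.4978 < 0, so the root lies in [-4.4375, -3.875]

-4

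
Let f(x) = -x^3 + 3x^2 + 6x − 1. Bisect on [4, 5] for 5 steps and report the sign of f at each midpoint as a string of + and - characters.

-+-+-

f(4.5) = -4.375 < 0, so the root lies in [4, 4.5]
f(4.25) = 1.921875 > 0, so the root lies in [4.25, 4.5]
f(4.375) = -1.068359 < 0, so the root lies in [4.25, 4.375]
f(4.3125) = 0.4656 > 0, so the root lies in [4.3125, 4.375]
f(4.34375) = -0.2916 < 0, so the root lies in [4.3125, 4.34375]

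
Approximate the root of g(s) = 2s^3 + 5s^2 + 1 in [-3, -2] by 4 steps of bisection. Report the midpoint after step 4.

midpoint -2.5: g = 1 > 0 → [-3, -2.5]
midpoint -2.75: g = -2.78125 < 0 → [-2.75, -2.5]
midpoint -2.625: g = -0.722656 < 0 → [-2.625, -2.5]
midpoint -2.5625: g = 0.1792 > 0 → [-2.625, -2.5625]

-2.5625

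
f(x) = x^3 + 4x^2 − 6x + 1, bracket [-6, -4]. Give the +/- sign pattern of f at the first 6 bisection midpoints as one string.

+--++-

f(-5) = 6 > 0, so the root lies in [-6, -5]
f(-5.5) = -11.375 < 0, so the root lies in [-5.5, -5]
f(-5.25) = -1.953125 < 0, so the root lies in [-5.25, -5]
f(-5.125) = 2.2012 > 0, so the root lies in [-5.25, -5.125]
f(-5.1875) = 0.1692 > 0, so the root lies in [-5.25, -5.1875]
f(-5.21875) = -0.8806 < 0, so the root lies in [-5.21875, -5.1875]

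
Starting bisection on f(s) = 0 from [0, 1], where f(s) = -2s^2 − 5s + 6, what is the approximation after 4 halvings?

s = 0.5 gives f = 3, positive; keep [0.5, 1]
s = 0.75 gives f = 1.125, positive; keep [0.75, 1]
s = 0.875 gives f = 0.09375, positive; keep [0.875, 1]
s = 0.9375 gives f = -0.4453, negative; keep [0.875, 0.9375]

0.9375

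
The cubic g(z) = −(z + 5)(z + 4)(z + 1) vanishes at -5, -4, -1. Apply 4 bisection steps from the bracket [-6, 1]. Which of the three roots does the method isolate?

z = -2.5 gives g = 5.625, positive; keep [-2.5, 1]
z = -0.75 gives g = -3.453125, negative; keep [-2.5, -0.75]
z = -1.625 gives g = 5.009766, positive; keep [-1.625, -0.75]
z = -1.1875 gives g = 2.0105, positive; keep [-1.1875, -0.75]

-1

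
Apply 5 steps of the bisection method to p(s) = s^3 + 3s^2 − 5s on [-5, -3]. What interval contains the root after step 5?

m = -4, p(m) = 4 (+); new bracket [-5, -4]
m = -4.5, p(m) = -7.875 (−); new bracket [-4.5, -4]
m = -4.25, p(m) = -1.328125 (−); new bracket [-4.25, -4]
m = -4.125, p(m) = 1.4824 (+); new bracket [-4.25, -4.125]
m = -4.1875, p(m) = 0.1145 (+); new bracket [-4.25, -4.1875]

[-4.25, -4.1875]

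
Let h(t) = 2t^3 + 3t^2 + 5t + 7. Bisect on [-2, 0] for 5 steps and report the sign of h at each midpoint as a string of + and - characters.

midpoint -1: h = 3 > 0 → [-2, -1]
midpoint -1.5: h = -0.5 < 0 → [-1.5, -1]
midpoint -1.25: h = 1.53125 > 0 → [-1.5, -1.25]
midpoint -1.375: h = 0.5977 > 0 → [-1.5, -1.375]
midpoint -1.4375: h = 0.0708 > 0 → [-1.5, -1.4375]

+-+++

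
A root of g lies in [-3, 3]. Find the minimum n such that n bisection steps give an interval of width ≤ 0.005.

11

Width after n steps is 6/2^n. Need 2^n ≥ 6/0.005 = 1200.
2^10 = 1024 < 1200 ≤ 2^11 = 2048, so n = 11.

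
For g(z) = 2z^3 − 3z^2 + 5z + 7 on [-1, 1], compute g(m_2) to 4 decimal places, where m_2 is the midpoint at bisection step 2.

z = 0 gives g = 7, positive; keep [-1, 0]
z = -0.5 gives g = 3.5, positive; keep [-1, -0.5]

3.5000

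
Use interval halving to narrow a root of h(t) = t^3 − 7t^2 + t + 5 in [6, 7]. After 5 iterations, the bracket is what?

[6.71875, 6.75]

midpoint 6.5: h = -9.625 < 0 → [6.5, 7]
midpoint 6.75: h = 0.359375 > 0 → [6.5, 6.75]
midpoint 6.625: h = -4.833984 < 0 → [6.625, 6.75]
midpoint 6.6875: h = -2.2883 < 0 → [6.6875, 6.75]
midpoint 6.71875: h = -0.9773 < 0 → [6.71875, 6.75]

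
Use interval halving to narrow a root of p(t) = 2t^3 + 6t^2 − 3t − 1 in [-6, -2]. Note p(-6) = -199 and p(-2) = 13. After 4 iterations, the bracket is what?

[-3.5, -3.25]

m = -4, p(m) = -21 (−); new bracket [-4, -2]
m = -3, p(m) = 8 (+); new bracket [-4, -3]
m = -3.5, p(m) = -2.75 (−); new bracket [-3.5, -3]
m = -3.25, p(m) = 3.4688 (+); new bracket [-3.5, -3.25]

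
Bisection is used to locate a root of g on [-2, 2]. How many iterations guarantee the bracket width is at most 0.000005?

Width after n steps is 4/2^n. Need 2^n ≥ 4/0.000005 = 800000.
2^19 = 524288 < 800000 ≤ 2^20 = 1048576, so n = 20.

20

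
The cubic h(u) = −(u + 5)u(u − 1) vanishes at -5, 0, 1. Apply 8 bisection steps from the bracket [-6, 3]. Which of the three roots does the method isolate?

-5

h(-1.5) = -13.125 < 0, so the root lies in [-6, -1.5]
h(-3.75) = -22.265625 < 0, so the root lies in [-6, -3.75]
h(-4.875) = -3.580078 < 0, so the root lies in [-6, -4.875]
h(-5.4375) = 15.3142 > 0, so the root lies in [-5.4375, -4.875]
h(-5.15625) = 4.9599 > 0, so the root lies in [-5.15625, -4.875]
h(-5.015625) = 0.4714 > 0, so the root lies in [-5.015625, -4.875]
h(-4.9453125) = -1.6079 < 0, so the root lies in [-5.015625, -4.9453125]
h(-4.98046875) = -0.5817 < 0, so the root lies in [-5.015625, -4.98046875]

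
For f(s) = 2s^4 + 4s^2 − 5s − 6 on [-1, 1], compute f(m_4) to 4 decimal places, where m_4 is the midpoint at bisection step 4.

-1.0073

f(0) = -6 < 0, so the root lies in [-1, 0]
f(-0.5) = -2.375 < 0, so the root lies in [-1, -0.5]
f(-0.75) = 0.632812 > 0, so the root lies in [-0.75, -0.5]
f(-0.625) = -1.0073 < 0, so the root lies in [-0.75, -0.625]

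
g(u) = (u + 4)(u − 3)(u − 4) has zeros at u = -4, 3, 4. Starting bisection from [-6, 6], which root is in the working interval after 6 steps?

midpoint 0: g = 48 > 0 → [-6, 0]
midpoint -3: g = 42 > 0 → [-6, -3]
midpoint -4.5: g = -31.875 < 0 → [-4.5, -3]
midpoint -3.75: g = 13.0781 > 0 → [-4.5, -3.75]
midpoint -4.125: g = -7.2363 < 0 → [-4.125, -3.75]
midpoint -3.9375: g = 3.4417 > 0 → [-4.125, -3.9375]

-4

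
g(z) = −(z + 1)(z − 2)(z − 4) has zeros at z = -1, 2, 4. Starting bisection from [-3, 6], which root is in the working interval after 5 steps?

m = 1.5, g(m) = -3.125 (−); new bracket [-3, 1.5]
m = -0.75, g(m) = -3.265625 (−); new bracket [-3, -0.75]
m = -1.875, g(m) = 19.919922 (+); new bracket [-1.875, -0.75]
m = -1.3125, g(m) = 5.4993 (+); new bracket [-1.3125, -0.75]
m = -1.03125, g(m) = 0.4766 (+); new bracket [-1.03125, -0.75]

-1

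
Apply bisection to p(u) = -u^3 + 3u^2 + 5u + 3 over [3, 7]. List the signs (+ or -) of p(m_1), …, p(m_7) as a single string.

-+-+-+-

p(5) = -22 < 0, so the root lies in [3, 5]
p(4) = 7 > 0, so the root lies in [4, 5]
p(4.5) = -4.875 < 0, so the root lies in [4, 4.5]
p(4.25) = 1.6719 > 0, so the root lies in [4.25, 4.5]
p(4.375) = -1.4434 < 0, so the root lies in [4.25, 4.375]
p(4.3125) = 0.1531 > 0, so the root lies in [4.3125, 4.375]
p(4.34375) = -0.6353 < 0, so the root lies in [4.3125, 4.34375]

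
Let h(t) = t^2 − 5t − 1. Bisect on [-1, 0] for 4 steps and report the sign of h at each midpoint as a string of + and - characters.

++--

t = -0.5 gives h = 1.75, positive; keep [-0.5, 0]
t = -0.25 gives h = 0.3125, positive; keep [-0.25, 0]
t = -0.125 gives h = -0.359375, negative; keep [-0.25, -0.125]
t = -0.1875 gives h = -0.0273, negative; keep [-0.25, -0.1875]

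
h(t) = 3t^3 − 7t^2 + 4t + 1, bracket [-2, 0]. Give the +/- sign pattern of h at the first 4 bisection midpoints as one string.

h(-1) = -13 < 0, so the root lies in [-1, 0]
h(-0.5) = -3.125 < 0, so the root lies in [-0.5, 0]
h(-0.25) = -0.484375 < 0, so the root lies in [-0.25, 0]
h(-0.125) = 0.3848 > 0, so the root lies in [-0.25, -0.125]

---+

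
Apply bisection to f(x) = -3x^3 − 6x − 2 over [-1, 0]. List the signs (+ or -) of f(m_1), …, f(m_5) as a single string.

+-+-+

m = -0.5, f(m) = 1.375 (+); new bracket [-0.5, 0]
m = -0.25, f(m) = -0.453125 (−); new bracket [-0.5, -0.25]
m = -0.375, f(m) = 0.408203 (+); new bracket [-0.375, -0.25]
m = -0.3125, f(m) = -0.0334 (−); new bracket [-0.375, -0.3125]
m = -0.34375, f(m) = 0.1844 (+); new bracket [-0.34375, -0.3125]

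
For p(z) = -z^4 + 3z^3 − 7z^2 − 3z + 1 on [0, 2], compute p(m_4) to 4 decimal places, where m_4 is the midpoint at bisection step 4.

midpoint 1: p = -7 < 0 → [0, 1]
midpoint 0.5: p = -1.9375 < 0 → [0, 0.5]
midpoint 0.25: p = -0.144531 < 0 → [0, 0.25]
midpoint 0.125: p = 0.5212 > 0 → [0.125, 0.25]

0.5212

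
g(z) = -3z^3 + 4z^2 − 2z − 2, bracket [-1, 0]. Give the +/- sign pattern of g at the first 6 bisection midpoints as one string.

+---++

g(-0.5) = 0.375 > 0, so the root lies in [-0.5, 0]
g(-0.25) = -1.203125 < 0, so the root lies in [-0.5, -0.25]
g(-0.375) = -0.529297 < 0, so the root lies in [-0.5, -0.375]
g(-0.4375) = -0.1082 < 0, so the root lies in [-0.5, -0.4375]
g(-0.46875) = 0.1254 > 0, so the root lies in [-0.46875, -0.4375]
g(-0.453125) = 0.0066 > 0, so the root lies in [-0.453125, -0.4375]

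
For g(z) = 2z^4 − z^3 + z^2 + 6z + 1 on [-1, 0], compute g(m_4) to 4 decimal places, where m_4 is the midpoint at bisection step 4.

-0.0808

g(-0.5) = -1.5 < 0, so the root lies in [-0.5, 0]
g(-0.25) = -0.414062 < 0, so the root lies in [-0.25, 0]
g(-0.125) = 0.268066 > 0, so the root lies in [-0.25, -0.125]
g(-0.1875) = -0.0808 < 0, so the root lies in [-0.1875, -0.125]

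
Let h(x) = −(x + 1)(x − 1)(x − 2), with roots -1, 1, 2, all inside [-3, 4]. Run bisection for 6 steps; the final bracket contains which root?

h(0.5) = -1.125 < 0, so the root lies in [-3, 0.5]
h(-1.25) = 1.828125 > 0, so the root lies in [-1.25, 0.5]
h(-0.375) = -2.041016 < 0, so the root lies in [-1.25, -0.375]
h(-0.8125) = -0.9558 < 0, so the root lies in [-1.25, -0.8125]
h(-1.03125) = 0.1924 > 0, so the root lies in [-1.03125, -0.8125]
h(-0.921875) = -0.4387 < 0, so the root lies in [-1.03125, -0.921875]

-1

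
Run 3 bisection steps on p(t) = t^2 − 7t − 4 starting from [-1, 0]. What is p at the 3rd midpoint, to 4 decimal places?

m = -0.5, p(m) = -0.25 (−); new bracket [-1, -0.5]
m = -0.75, p(m) = 1.8125 (+); new bracket [-0.75, -0.5]
m = -0.625, p(m) = 0.765625 (+); new bracket [-0.625, -0.5]

0.7656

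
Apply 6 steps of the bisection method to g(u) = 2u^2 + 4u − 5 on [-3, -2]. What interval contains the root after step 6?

[-2.875, -2.859375]

midpoint -2.5: g = -2.5 < 0 → [-3, -2.5]
midpoint -2.75: g = -0.875 < 0 → [-3, -2.75]
midpoint -2.875: g = 0.03125 > 0 → [-2.875, -2.75]
midpoint -2.8125: g = -0.4297 < 0 → [-2.875, -2.8125]
midpoint -2.84375: g = -0.2012 < 0 → [-2.875, -2.84375]
midpoint -2.859375: g = -0.0854 < 0 → [-2.875, -2.859375]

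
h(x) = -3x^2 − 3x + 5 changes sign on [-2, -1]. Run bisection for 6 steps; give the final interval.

[-1.890625, -1.875]

midpoint -1.5: h = 2.75 > 0 → [-2, -1.5]
midpoint -1.75: h = 1.0625 > 0 → [-2, -1.75]
midpoint -1.875: h = 0.078125 > 0 → [-2, -1.875]
midpoint -1.9375: h = -0.4492 < 0 → [-1.9375, -1.875]
midpoint -1.90625: h = -0.1826 < 0 → [-1.90625, -1.875]
midpoint -1.890625: h = -0.0515 < 0 → [-1.890625, -1.875]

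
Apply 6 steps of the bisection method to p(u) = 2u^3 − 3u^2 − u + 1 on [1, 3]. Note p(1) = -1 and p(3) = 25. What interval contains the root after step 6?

[1.59375, 1.625]

midpoint 2: p = 3 > 0 → [1, 2]
midpoint 1.5: p = -0.5 < 0 → [1.5, 2]
midpoint 1.75: p = 0.78125 > 0 → [1.5, 1.75]
midpoint 1.625: p = 0.0352 > 0 → [1.5, 1.625]
midpoint 1.5625: p = -0.2573 < 0 → [1.5625, 1.625]
midpoint 1.59375: p = -0.1175 < 0 → [1.59375, 1.625]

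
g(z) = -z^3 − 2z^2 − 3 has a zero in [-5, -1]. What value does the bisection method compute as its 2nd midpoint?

-2

midpoint -3: g = 6 > 0 → [-3, -1]
midpoint -2: g = -3 < 0 → [-3, -2]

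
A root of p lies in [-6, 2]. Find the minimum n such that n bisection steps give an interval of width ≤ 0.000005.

21

Width after n steps is 8/2^n. Need 2^n ≥ 8/0.000005 = 1600000.
2^20 = 1048576 < 1600000 ≤ 2^21 = 2097152, so n = 21.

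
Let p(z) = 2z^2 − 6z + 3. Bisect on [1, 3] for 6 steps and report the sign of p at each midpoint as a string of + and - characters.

-+-+--

midpoint 2: p = -1 < 0 → [2, 3]
midpoint 2.5: p = 0.5 > 0 → [2, 2.5]
midpoint 2.25: p = -0.375 < 0 → [2.25, 2.5]
midpoint 2.375: p = 0.0312 > 0 → [2.25, 2.375]
midpoint 2.3125: p = -0.1797 < 0 → [2.3125, 2.375]
midpoint 2.34375: p = -0.0762 < 0 → [2.34375, 2.375]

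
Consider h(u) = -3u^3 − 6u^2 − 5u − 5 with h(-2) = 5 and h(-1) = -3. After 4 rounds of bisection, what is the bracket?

[-1.625, -1.5625]

u = -1.5 gives h = -0.875, negative; keep [-2, -1.5]
u = -1.75 gives h = 1.453125, positive; keep [-1.75, -1.5]
u = -1.625 gives h = 0.154297, positive; keep [-1.625, -1.5]
u = -1.5625 gives h = -0.3918, negative; keep [-1.625, -1.5625]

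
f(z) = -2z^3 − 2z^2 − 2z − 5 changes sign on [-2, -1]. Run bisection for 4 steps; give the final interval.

m = -1.5, f(m) = 0.25 (+); new bracket [-1.5, -1]
m = -1.25, f(m) = -1.71875 (−); new bracket [-1.5, -1.25]
m = -1.375, f(m) = -0.832031 (−); new bracket [-1.5, -1.375]
m = -1.4375, f(m) = -0.3169 (−); new bracket [-1.5, -1.4375]

[-1.5, -1.4375]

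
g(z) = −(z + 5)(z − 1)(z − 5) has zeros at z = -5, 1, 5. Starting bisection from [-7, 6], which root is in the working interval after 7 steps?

-5

m = -0.5, g(m) = -37.125 (−); new bracket [-7, -0.5]
m = -3.75, g(m) = -51.953125 (−); new bracket [-7, -3.75]
m = -5.375, g(m) = 24.802734 (+); new bracket [-5.375, -3.75]
m = -4.5625, g(m) = -23.2712 (−); new bracket [-5.375, -4.5625]
m = -4.96875, g(m) = -1.8594 (−); new bracket [-5.375, -4.96875]
m = -5.171875, g(m) = 10.7902 (+); new bracket [-5.171875, -4.96875]
m = -5.0703125, g(m) = 4.2982 (+); new bracket [-5.0703125, -4.96875]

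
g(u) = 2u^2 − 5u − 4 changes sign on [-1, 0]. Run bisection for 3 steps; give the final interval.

[-0.75, -0.625]

u = -0.5 gives g = -1, negative; keep [-1, -0.5]
u = -0.75 gives g = 0.875, positive; keep [-0.75, -0.5]
u = -0.625 gives g = -0.09375, negative; keep [-0.75, -0.625]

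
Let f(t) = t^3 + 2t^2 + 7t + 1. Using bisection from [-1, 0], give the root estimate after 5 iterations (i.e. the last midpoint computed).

m = -0.5, f(m) = -2.125 (−); new bracket [-0.5, 0]
m = -0.25, f(m) = -0.640625 (−); new bracket [-0.25, 0]
m = -0.125, f(m) = 0.154297 (+); new bracket [-0.25, -0.125]
m = -0.1875, f(m) = -0.2488 (−); new bracket [-0.1875, -0.125]
m = -0.15625, f(m) = -0.0487 (−); new bracket [-0.15625, -0.125]

-0.15625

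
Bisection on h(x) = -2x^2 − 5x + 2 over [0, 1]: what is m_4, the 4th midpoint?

h(0.5) = -1 < 0, so the root lies in [0, 0.5]
h(0.25) = 0.625 > 0, so the root lies in [0.25, 0.5]
h(0.375) = -0.15625 < 0, so the root lies in [0.25, 0.375]
h(0.3125) = 0.2422 > 0, so the root lies in [0.3125, 0.375]

0.3125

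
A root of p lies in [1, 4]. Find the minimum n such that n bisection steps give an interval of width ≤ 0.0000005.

23

Width after n steps is 3/2^n. Need 2^n ≥ 3/0.0000005 = 6000000.
2^22 = 4194304 < 6000000 ≤ 2^23 = 8388608, so n = 23.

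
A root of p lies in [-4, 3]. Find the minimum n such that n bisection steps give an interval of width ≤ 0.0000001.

27

Width after n steps is 7/2^n. Need 2^n ≥ 7/0.0000001 = 70000000.
2^26 = 67108864 < 70000000 ≤ 2^27 = 134217728, so n = 27.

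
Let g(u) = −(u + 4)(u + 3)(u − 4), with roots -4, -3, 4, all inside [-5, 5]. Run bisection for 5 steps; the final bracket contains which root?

g(0) = 48 > 0, so the root lies in [0, 5]
g(2.5) = 53.625 > 0, so the root lies in [2.5, 5]
g(3.75) = 13.078125 > 0, so the root lies in [3.75, 5]
g(4.375) = -23.1621 < 0, so the root lies in [3.75, 4.375]
g(4.0625) = -3.5588 < 0, so the root lies in [3.75, 4.0625]

4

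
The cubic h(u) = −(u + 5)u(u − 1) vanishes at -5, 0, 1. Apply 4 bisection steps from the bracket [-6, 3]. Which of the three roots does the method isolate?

midpoint -1.5: h = -13.125 < 0 → [-6, -1.5]
midpoint -3.75: h = -22.265625 < 0 → [-6, -3.75]
midpoint -4.875: h = -3.580078 < 0 → [-6, -4.875]
midpoint -5.4375: h = 15.3142 > 0 → [-5.4375, -4.875]

-5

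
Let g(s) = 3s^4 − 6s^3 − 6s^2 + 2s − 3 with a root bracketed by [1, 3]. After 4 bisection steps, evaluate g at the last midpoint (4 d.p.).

s = 2 gives g = -23, negative; keep [2, 3]
s = 2.5 gives g = -12.0625, negative; keep [2.5, 3]
s = 2.75 gives g = 3.917969, positive; keep [2.5, 2.75]
s = 2.625 gives g = -5.179, negative; keep [2.625, 2.75]

-5.1790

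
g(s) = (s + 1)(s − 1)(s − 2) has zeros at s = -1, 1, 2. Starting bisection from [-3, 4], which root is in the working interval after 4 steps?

s = 0.5 gives g = 1.125, positive; keep [-3, 0.5]
s = -1.25 gives g = -1.828125, negative; keep [-1.25, 0.5]
s = -0.375 gives g = 2.041016, positive; keep [-1.25, -0.375]
s = -0.8125 gives g = 0.9558, positive; keep [-1.25, -0.8125]

-1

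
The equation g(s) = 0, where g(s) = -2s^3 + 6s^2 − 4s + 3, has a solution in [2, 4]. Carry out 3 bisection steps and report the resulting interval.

m = 3, g(m) = -9 (−); new bracket [2, 3]
m = 2.5, g(m) = -0.75 (−); new bracket [2, 2.5]
m = 2.25, g(m) = 1.59375 (+); new bracket [2.25, 2.5]

[2.25, 2.5]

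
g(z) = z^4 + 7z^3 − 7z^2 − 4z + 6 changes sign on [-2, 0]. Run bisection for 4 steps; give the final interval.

[-1, -0.875]

m = -1, g(m) = -3 (−); new bracket [-1, 0]
m = -0.5, g(m) = 5.4375 (+); new bracket [-1, -0.5]
m = -0.75, g(m) = 2.425781 (+); new bracket [-1, -0.75]
m = -0.875, g(m) = 0.0374 (+); new bracket [-1, -0.875]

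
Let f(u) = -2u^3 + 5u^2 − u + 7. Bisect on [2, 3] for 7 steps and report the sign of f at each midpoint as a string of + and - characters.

++---++

midpoint 2.5: f = 4.5 > 0 → [2.5, 3]
midpoint 2.75: f = 0.46875 > 0 → [2.75, 3]
midpoint 2.875: f = -2.074219 < 0 → [2.75, 2.875]
midpoint 2.8125: f = -0.7563 < 0 → [2.75, 2.8125]
midpoint 2.78125: f = -0.1324 < 0 → [2.75, 2.78125]
midpoint 2.765625: f = 0.171 > 0 → [2.765625, 2.78125]
midpoint 2.7734375: f = 0.02 > 0 → [2.7734375, 2.78125]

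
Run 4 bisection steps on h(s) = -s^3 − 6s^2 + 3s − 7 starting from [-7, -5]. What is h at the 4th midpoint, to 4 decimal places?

0.5566

h(-6) = -25 < 0, so the root lies in [-7, -6]
h(-6.5) = -5.375 < 0, so the root lies in [-7, -6.5]
h(-6.75) = 6.921875 > 0, so the root lies in [-6.75, -6.5]
h(-6.625) = 0.5566 > 0, so the root lies in [-6.625, -6.5]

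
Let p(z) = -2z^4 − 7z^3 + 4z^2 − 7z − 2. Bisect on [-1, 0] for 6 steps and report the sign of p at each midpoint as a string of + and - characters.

p(-0.5) = 3.25 > 0, so the root lies in [-0.5, 0]
p(-0.25) = 0.101562 > 0, so the root lies in [-0.25, 0]
p(-0.125) = -1.049316 < 0, so the root lies in [-0.25, -0.125]
p(-0.1875) = -0.5032 < 0, so the root lies in [-0.25, -0.1875]
p(-0.21875) = -0.2087 < 0, so the root lies in [-0.25, -0.21875]
p(-0.234375) = -0.0556 < 0, so the root lies in [-0.25, -0.234375]

++----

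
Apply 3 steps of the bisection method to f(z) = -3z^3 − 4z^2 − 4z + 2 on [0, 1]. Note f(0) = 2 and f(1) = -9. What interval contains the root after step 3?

[0.25, 0.375]

z = 0.5 gives f = -1.375, negative; keep [0, 0.5]
z = 0.25 gives f = 0.703125, positive; keep [0.25, 0.5]
z = 0.375 gives f = -0.220703, negative; keep [0.25, 0.375]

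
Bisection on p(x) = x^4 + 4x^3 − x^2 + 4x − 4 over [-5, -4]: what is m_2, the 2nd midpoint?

-4.25

x = -4.5 gives p = 3.3125, positive; keep [-4.5, -4]
x = -4.25 gives p = -19.871094, negative; keep [-4.5, -4.25]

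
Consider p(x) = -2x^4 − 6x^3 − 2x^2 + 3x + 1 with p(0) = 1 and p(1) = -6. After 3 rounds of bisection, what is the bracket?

[0.625, 0.75]

midpoint 0.5: p = 1.125 > 0 → [0.5, 1]
midpoint 0.75: p = -1.039062 < 0 → [0.5, 0.75]
midpoint 0.625: p = 0.32373 > 0 → [0.625, 0.75]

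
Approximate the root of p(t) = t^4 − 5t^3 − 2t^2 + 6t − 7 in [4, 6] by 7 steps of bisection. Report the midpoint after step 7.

t = 5 gives p = -27, negative; keep [5, 6]
t = 5.5 gives p = 48.6875, positive; keep [5, 5.5]
t = 5.25 gives p = 5.550781, positive; keep [5, 5.25]
t = 5.125 gives p = -11.9548, negative; keep [5.125, 5.25]
t = 5.1875 gives p = -3.521, negative; keep [5.1875, 5.25]
t = 5.21875 gives p = 0.9337, positive; keep [5.1875, 5.21875]
t = 5.203125 gives p = -1.3137, negative; keep [5.203125, 5.21875]

5.203125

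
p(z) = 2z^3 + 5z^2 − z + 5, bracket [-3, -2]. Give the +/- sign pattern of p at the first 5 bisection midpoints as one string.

++++-

midpoint -2.5: p = 7.5 > 0 → [-3, -2.5]
midpoint -2.75: p = 3.96875 > 0 → [-3, -2.75]
midpoint -2.875: p = 1.675781 > 0 → [-3, -2.875]
midpoint -2.9375: p = 0.3872 > 0 → [-3, -2.9375]
midpoint -2.96875: p = -0.2939 < 0 → [-2.96875, -2.9375]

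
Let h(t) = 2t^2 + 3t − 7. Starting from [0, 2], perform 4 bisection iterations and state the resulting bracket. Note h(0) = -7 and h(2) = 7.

m = 1, h(m) = -2 (−); new bracket [1, 2]
m = 1.5, h(m) = 2 (+); new bracket [1, 1.5]
m = 1.25, h(m) = -0.125 (−); new bracket [1.25, 1.5]
m = 1.375, h(m) = 0.9062 (+); new bracket [1.25, 1.375]

[1.25, 1.375]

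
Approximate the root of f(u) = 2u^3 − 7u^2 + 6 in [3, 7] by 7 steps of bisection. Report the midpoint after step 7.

midpoint 5: f = 81 > 0 → [3, 5]
midpoint 4: f = 22 > 0 → [3, 4]
midpoint 3.5: f = 6 > 0 → [3, 3.5]
midpoint 3.25: f = 0.7188 > 0 → [3, 3.25]
midpoint 3.125: f = -1.3242 < 0 → [3.125, 3.25]
midpoint 3.1875: f = -0.3501 < 0 → [3.1875, 3.25]
midpoint 3.21875: f = 0.1723 > 0 → [3.1875, 3.21875]

3.21875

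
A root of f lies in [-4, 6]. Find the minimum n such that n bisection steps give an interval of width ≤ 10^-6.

24

Width after n steps is 10/2^n. Need 2^n ≥ 10/10^-6 = 10000000.
2^23 = 8388608 < 10000000 ≤ 2^24 = 16777216, so n = 24.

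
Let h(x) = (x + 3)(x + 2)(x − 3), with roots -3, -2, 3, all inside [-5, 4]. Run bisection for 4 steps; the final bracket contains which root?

m = -0.5, h(m) = -13.125 (−); new bracket [-0.5, 4]
m = 1.75, h(m) = -22.265625 (−); new bracket [1.75, 4]
m = 2.875, h(m) = -3.580078 (−); new bracket [2.875, 4]
m = 3.4375, h(m) = 15.3142 (+); new bracket [2.875, 3.4375]

3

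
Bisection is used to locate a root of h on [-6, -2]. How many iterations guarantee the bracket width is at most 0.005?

Width after n steps is 4/2^n. Need 2^n ≥ 4/0.005 = 800.
2^9 = 512 < 800 ≤ 2^10 = 1024, so n = 10.

10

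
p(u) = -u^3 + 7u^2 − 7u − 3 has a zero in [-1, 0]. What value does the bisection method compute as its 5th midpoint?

midpoint -0.5: p = 2.375 > 0 → [-0.5, 0]
midpoint -0.25: p = -0.796875 < 0 → [-0.5, -0.25]
midpoint -0.375: p = 0.662109 > 0 → [-0.375, -0.25]
midpoint -0.3125: p = -0.0984 < 0 → [-0.375, -0.3125]
midpoint -0.34375: p = 0.274 > 0 → [-0.34375, -0.3125]

-0.34375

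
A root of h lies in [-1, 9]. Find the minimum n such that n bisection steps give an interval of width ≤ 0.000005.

21

Width after n steps is 10/2^n. Need 2^n ≥ 10/0.000005 = 2000000.
2^20 = 1048576 < 2000000 ≤ 2^21 = 2097152, so n = 21.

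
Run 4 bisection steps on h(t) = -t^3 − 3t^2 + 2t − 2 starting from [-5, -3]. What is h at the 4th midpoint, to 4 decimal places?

-1.0371

midpoint -4: h = 6 > 0 → [-4, -3]
midpoint -3.5: h = -2.875 < 0 → [-4, -3.5]
midpoint -3.75: h = 1.046875 > 0 → [-3.75, -3.5]
midpoint -3.625: h = -1.0371 < 0 → [-3.75, -3.625]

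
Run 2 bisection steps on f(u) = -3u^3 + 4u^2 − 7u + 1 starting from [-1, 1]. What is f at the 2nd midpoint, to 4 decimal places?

midpoint 0: f = 1 > 0 → [0, 1]
midpoint 0.5: f = -1.875 < 0 → [0, 0.5]

-1.8750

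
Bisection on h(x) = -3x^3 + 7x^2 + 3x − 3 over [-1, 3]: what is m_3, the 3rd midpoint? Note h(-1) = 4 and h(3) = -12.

midpoint 1: h = 4 > 0 → [1, 3]
midpoint 2: h = 7 > 0 → [2, 3]
midpoint 2.5: h = 1.375 > 0 → [2.5, 3]

2.5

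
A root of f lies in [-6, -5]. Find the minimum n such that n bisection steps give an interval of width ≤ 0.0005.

Width after n steps is 1/2^n. Need 2^n ≥ 1/0.0005 = 2000.
2^10 = 1024 < 2000 ≤ 2^11 = 2048, so n = 11.

11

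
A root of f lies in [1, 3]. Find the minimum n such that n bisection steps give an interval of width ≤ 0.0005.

Width after n steps is 2/2^n. Need 2^n ≥ 2/0.0005 = 4000.
2^11 = 2048 < 4000 ≤ 2^12 = 4096, so n = 12.

12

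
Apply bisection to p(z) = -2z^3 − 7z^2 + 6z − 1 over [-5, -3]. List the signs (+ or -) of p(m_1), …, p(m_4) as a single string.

m = -4, p(m) = -9 (−); new bracket [-5, -4]
m = -4.5, p(m) = 12.5 (+); new bracket [-4.5, -4]
m = -4.25, p(m) = 0.59375 (+); new bracket [-4.25, -4]
m = -4.125, p(m) = -4.4805 (−); new bracket [-4.25, -4.125]

-++-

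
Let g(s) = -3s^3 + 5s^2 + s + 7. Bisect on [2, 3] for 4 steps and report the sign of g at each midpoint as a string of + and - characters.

midpoint 2.5: g = -6.125 < 0 → [2, 2.5]
midpoint 2.25: g = 0.390625 > 0 → [2.25, 2.5]
midpoint 2.375: g = -2.611328 < 0 → [2.25, 2.375]
midpoint 2.3125: g = -1.0486 < 0 → [2.25, 2.3125]

-+--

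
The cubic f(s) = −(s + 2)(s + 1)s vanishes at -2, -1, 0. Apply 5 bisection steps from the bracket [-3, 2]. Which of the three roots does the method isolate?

midpoint -0.5: f = 0.375 > 0 → [-0.5, 2]
midpoint 0.75: f = -3.609375 < 0 → [-0.5, 0.75]
midpoint 0.125: f = -0.298828 < 0 → [-0.5, 0.125]
midpoint -0.1875: f = 0.2761 > 0 → [-0.1875, 0.125]
midpoint -0.03125: f = 0.0596 > 0 → [-0.03125, 0.125]

0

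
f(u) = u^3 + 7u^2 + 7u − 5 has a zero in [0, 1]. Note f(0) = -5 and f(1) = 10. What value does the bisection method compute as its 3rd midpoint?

0.375

f(0.5) = 0.375 > 0, so the root lies in [0, 0.5]
f(0.25) = -2.796875 < 0, so the root lies in [0.25, 0.5]
f(0.375) = -1.337891 < 0, so the root lies in [0.375, 0.5]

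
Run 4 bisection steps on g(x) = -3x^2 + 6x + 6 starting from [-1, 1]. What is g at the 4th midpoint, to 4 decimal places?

g(0) = 6 > 0, so the root lies in [-1, 0]
g(-0.5) = 2.25 > 0, so the root lies in [-1, -0.5]
g(-0.75) = -0.1875 < 0, so the root lies in [-0.75, -0.5]
g(-0.625) = 1.0781 > 0, so the root lies in [-0.75, -0.625]

1.0781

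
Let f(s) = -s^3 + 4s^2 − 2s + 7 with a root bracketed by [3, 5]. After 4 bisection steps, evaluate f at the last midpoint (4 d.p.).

1.1270

m = 4, f(m) = -1 (−); new bracket [3, 4]
m = 3.5, f(m) = 6.125 (+); new bracket [3.5, 4]
m = 3.75, f(m) = 3.015625 (+); new bracket [3.75, 4]
m = 3.875, f(m) = 1.127 (+); new bracket [3.875, 4]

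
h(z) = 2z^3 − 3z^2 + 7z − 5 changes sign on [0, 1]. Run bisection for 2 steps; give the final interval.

[0.75, 1]

z = 0.5 gives h = -2, negative; keep [0.5, 1]
z = 0.75 gives h = -0.59375, negative; keep [0.75, 1]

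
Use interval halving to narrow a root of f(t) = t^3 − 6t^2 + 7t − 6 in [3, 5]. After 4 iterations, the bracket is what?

[4.75, 4.875]

t = 4 gives f = -10, negative; keep [4, 5]
t = 4.5 gives f = -4.875, negative; keep [4.5, 5]
t = 4.75 gives f = -0.953125, negative; keep [4.75, 5]
t = 4.875 gives f = 1.3887, positive; keep [4.75, 4.875]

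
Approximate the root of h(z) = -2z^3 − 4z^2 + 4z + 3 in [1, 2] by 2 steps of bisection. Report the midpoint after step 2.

1.25

h(1.5) = -6.75 < 0, so the root lies in [1, 1.5]
h(1.25) = -2.15625 < 0, so the root lies in [1, 1.25]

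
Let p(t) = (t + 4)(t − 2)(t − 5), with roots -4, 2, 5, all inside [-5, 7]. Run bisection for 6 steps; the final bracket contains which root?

t = 1 gives p = 20, positive; keep [-5, 1]
t = -2 gives p = 56, positive; keep [-5, -2]
t = -3.5 gives p = 23.375, positive; keep [-5, -3.5]
t = -4.25 gives p = -14.4531, negative; keep [-4.25, -3.5]
t = -3.875 gives p = 6.5176, positive; keep [-4.25, -3.875]
t = -4.0625 gives p = -3.4338, negative; keep [-4.0625, -3.875]

-4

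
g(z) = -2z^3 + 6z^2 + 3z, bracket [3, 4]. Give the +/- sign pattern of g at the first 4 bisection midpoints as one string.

midpoint 3.5: g = -1.75 < 0 → [3, 3.5]
midpoint 3.25: g = 4.46875 > 0 → [3.25, 3.5]
midpoint 3.375: g = 1.582031 > 0 → [3.375, 3.5]
midpoint 3.4375: g = -0.0269 < 0 → [3.375, 3.4375]

-++-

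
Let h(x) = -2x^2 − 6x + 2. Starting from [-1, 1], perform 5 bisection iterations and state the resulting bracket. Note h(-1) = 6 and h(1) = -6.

[0.25, 0.3125]

x = 0 gives h = 2, positive; keep [0, 1]
x = 0.5 gives h = -1.5, negative; keep [0, 0.5]
x = 0.25 gives h = 0.375, positive; keep [0.25, 0.5]
x = 0.375 gives h = -0.5312, negative; keep [0.25, 0.375]
x = 0.3125 gives h = -0.0703, negative; keep [0.25, 0.3125]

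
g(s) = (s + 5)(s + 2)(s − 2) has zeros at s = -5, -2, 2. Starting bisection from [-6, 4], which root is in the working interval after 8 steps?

midpoint -1: g = -12 < 0 → [-1, 4]
midpoint 1.5: g = -11.375 < 0 → [1.5, 4]
midpoint 2.75: g = 27.609375 > 0 → [1.5, 2.75]
midpoint 2.125: g = 3.6738 > 0 → [1.5, 2.125]
midpoint 1.8125: g = -4.8699 < 0 → [1.8125, 2.125]
midpoint 1.96875: g = -0.8643 < 0 → [1.96875, 2.125]
midpoint 2.046875: g = 1.3368 > 0 → [1.96875, 2.046875]
midpoint 2.0078125: g = 0.2194 > 0 → [1.96875, 2.0078125]

2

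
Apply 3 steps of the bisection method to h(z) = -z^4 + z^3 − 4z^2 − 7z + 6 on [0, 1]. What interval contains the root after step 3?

m = 0.5, h(m) = 1.5625 (+); new bracket [0.5, 1]
m = 0.75, h(m) = -1.394531 (−); new bracket [0.5, 0.75]
m = 0.625, h(m) = 0.154053 (+); new bracket [0.625, 0.75]

[0.625, 0.75]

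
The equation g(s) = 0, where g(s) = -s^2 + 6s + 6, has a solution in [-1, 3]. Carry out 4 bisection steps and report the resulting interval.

s = 1 gives g = 11, positive; keep [-1, 1]
s = 0 gives g = 6, positive; keep [-1, 0]
s = -0.5 gives g = 2.75, positive; keep [-1, -0.5]
s = -0.75 gives g = 0.9375, positive; keep [-1, -0.75]

[-1, -0.75]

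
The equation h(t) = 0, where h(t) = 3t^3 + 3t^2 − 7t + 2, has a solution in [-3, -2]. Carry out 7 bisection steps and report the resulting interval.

midpoint -2.5: h = -8.625 < 0 → [-2.5, -2]
midpoint -2.25: h = -1.234375 < 0 → [-2.25, -2]
midpoint -2.125: h = 1.634766 > 0 → [-2.25, -2.125]
midpoint -2.1875: h = 0.2654 > 0 → [-2.25, -2.1875]
midpoint -2.21875: h = -0.4679 < 0 → [-2.21875, -2.1875]
midpoint -2.203125: h = -0.0972 < 0 → [-2.203125, -2.1875]
midpoint -2.1953125: h = 0.0851 > 0 → [-2.203125, -2.1953125]

[-2.203125, -2.1953125]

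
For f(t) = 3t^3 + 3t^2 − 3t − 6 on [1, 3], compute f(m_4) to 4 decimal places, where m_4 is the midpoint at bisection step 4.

-1.3066

m = 2, f(m) = 24 (+); new bracket [1, 2]
m = 1.5, f(m) = 6.375 (+); new bracket [1, 1.5]
m = 1.25, f(m) = 0.796875 (+); new bracket [1, 1.25]
m = 1.125, f(m) = -1.3066 (−); new bracket [1.125, 1.25]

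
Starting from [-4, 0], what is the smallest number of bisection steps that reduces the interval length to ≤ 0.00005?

Width after n steps is 4/2^n. Need 2^n ≥ 4/0.00005 = 80000.
2^16 = 65536 < 80000 ≤ 2^17 = 131072, so n = 17.

17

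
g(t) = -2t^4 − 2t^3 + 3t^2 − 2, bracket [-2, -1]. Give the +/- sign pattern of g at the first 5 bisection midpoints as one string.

+-+-+

g(-1.5) = 1.375 > 0, so the root lies in [-2, -1.5]
g(-1.75) = -0.851562 < 0, so the root lies in [-1.75, -1.5]
g(-1.625) = 0.558105 > 0, so the root lies in [-1.75, -1.625]
g(-1.6875) = -0.0645 < 0, so the root lies in [-1.6875, -1.625]
g(-1.65625) = 0.2663 > 0, so the root lies in [-1.6875, -1.65625]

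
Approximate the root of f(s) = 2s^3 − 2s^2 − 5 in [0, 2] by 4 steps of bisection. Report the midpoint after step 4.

1.875

m = 1, f(m) = -5 (−); new bracket [1, 2]
m = 1.5, f(m) = -2.75 (−); new bracket [1.5, 2]
m = 1.75, f(m) = -0.40625 (−); new bracket [1.75, 2]
m = 1.875, f(m) = 1.1523 (+); new bracket [1.75, 1.875]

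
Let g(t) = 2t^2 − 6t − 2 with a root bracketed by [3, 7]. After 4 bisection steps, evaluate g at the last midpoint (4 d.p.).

-0.3750

m = 5, g(m) = 18 (+); new bracket [3, 5]
m = 4, g(m) = 6 (+); new bracket [3, 4]
m = 3.5, g(m) = 1.5 (+); new bracket [3, 3.5]
m = 3.25, g(m) = -0.375 (−); new bracket [3.25, 3.5]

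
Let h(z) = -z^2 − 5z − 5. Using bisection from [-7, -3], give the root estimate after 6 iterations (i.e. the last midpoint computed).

-3.5625

h(-5) = -5 < 0, so the root lies in [-5, -3]
h(-4) = -1 < 0, so the root lies in [-4, -3]
h(-3.5) = 0.25 > 0, so the root lies in [-4, -3.5]
h(-3.75) = -0.3125 < 0, so the root lies in [-3.75, -3.5]
h(-3.625) = -0.0156 < 0, so the root lies in [-3.625, -3.5]
h(-3.5625) = 0.1211 > 0, so the root lies in [-3.625, -3.5625]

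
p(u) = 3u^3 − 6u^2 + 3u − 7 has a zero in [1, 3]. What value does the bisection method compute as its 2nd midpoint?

u = 2 gives p = -1, negative; keep [2, 3]
u = 2.5 gives p = 9.875, positive; keep [2, 2.5]

2.5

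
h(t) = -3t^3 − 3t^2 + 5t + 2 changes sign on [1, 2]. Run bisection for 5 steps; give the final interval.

m = 1.5, h(m) = -7.375 (−); new bracket [1, 1.5]
m = 1.25, h(m) = -2.296875 (−); new bracket [1, 1.25]
m = 1.125, h(m) = -0.443359 (−); new bracket [1, 1.125]
m = 1.0625, h(m) = 0.3274 (+); new bracket [1.0625, 1.125]
m = 1.09375, h(m) = -0.0454 (−); new bracket [1.0625, 1.09375]

[1.0625, 1.09375]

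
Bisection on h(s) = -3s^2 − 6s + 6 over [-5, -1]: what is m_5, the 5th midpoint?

-2.625

midpoint -3: h = -3 < 0 → [-3, -1]
midpoint -2: h = 6 > 0 → [-3, -2]
midpoint -2.5: h = 2.25 > 0 → [-3, -2.5]
midpoint -2.75: h = -0.1875 < 0 → [-2.75, -2.5]
midpoint -2.625: h = 1.0781 > 0 → [-2.75, -2.625]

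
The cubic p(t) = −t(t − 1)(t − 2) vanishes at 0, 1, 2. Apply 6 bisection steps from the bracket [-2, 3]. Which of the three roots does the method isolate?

0

t = 0.5 gives p = -0.375, negative; keep [-2, 0.5]
t = -0.75 gives p = 3.609375, positive; keep [-0.75, 0.5]
t = -0.125 gives p = 0.298828, positive; keep [-0.125, 0.5]
t = 0.1875 gives p = -0.2761, negative; keep [-0.125, 0.1875]
t = 0.03125 gives p = -0.0596, negative; keep [-0.125, 0.03125]
t = -0.046875 gives p = 0.1004, positive; keep [-0.046875, 0.03125]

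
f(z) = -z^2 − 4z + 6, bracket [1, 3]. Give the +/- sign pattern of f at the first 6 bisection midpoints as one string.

---+-+

f(2) = -6 < 0, so the root lies in [1, 2]
f(1.5) = -2.25 < 0, so the root lies in [1, 1.5]
f(1.25) = -0.5625 < 0, so the root lies in [1, 1.25]
f(1.125) = 0.2344 > 0, so the root lies in [1.125, 1.25]
f(1.1875) = -0.1602 < 0, so the root lies in [1.125, 1.1875]
f(1.15625) = 0.0381 > 0, so the root lies in [1.15625, 1.1875]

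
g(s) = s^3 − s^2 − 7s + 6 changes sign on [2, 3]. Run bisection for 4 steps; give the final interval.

m = 2.5, g(m) = -2.125 (−); new bracket [2.5, 3]
m = 2.75, g(m) = -0.015625 (−); new bracket [2.75, 3]
m = 2.875, g(m) = 1.373047 (+); new bracket [2.75, 2.875]
m = 2.8125, g(m) = 0.6497 (+); new bracket [2.75, 2.8125]

[2.75, 2.8125]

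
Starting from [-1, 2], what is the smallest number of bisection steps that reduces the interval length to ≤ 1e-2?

Width after n steps is 3/2^n. Need 2^n ≥ 3/1e-2 = 300.
2^8 = 256 < 300 ≤ 2^9 = 512, so n = 9.

9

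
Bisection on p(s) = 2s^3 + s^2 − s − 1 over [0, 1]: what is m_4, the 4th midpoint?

0.8125

p(0.5) = -1 < 0, so the root lies in [0.5, 1]
p(0.75) = -0.34375 < 0, so the root lies in [0.75, 1]
p(0.875) = 0.230469 > 0, so the root lies in [0.75, 0.875]
p(0.8125) = -0.0796 < 0, so the root lies in [0.8125, 0.875]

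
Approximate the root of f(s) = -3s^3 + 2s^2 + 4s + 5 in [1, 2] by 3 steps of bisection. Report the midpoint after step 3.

f(1.5) = 5.375 > 0, so the root lies in [1.5, 2]
f(1.75) = 2.046875 > 0, so the root lies in [1.75, 2]
f(1.875) = -0.244141 < 0, so the root lies in [1.75, 1.875]

1.875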